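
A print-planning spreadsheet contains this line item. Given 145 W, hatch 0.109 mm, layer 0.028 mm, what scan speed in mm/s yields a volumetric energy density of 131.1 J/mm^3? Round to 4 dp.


v = 145 / (131.1*0.109*0.028) = 362.3938 mm/s


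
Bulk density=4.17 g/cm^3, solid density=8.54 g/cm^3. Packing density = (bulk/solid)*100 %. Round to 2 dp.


Packing = (4.17/8.54)*100 = 48.83 %


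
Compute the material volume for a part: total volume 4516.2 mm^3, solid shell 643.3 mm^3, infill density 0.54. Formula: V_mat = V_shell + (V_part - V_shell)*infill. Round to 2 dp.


V_infill = (4516.2 - 643.3) * 0.54 = 2091.37
V_total = 643.3 + 2091.37 = 2734.67 mm^3


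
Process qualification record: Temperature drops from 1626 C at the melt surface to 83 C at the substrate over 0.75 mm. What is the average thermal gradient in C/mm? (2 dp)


G = (1626-83)/0.75 = 2057.33 C/mm


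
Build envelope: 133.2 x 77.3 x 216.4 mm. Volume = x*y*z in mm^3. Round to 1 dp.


V = 133.2 * 77.3 * 216.4 = 2228132.3 mm^3


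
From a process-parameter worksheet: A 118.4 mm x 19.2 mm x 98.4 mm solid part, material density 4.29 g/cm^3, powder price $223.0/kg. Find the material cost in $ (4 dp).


V = 118.4 * 19.2 * 98.4 = 223690.752 mm^3 = 223.690752 cm^3
Mass = 223.690752 * 4.29 / 1000 = 0.95963333 kg
Cost = 0.95963333 * 223.0 = 213.9982 $


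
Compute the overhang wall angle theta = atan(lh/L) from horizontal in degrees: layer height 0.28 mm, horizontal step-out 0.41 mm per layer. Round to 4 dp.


angle = atan(0.28/0.41) = 34.3302 degrees


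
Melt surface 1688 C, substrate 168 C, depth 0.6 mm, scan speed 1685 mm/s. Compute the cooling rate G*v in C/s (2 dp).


G = (1688-168)/0.6 = 2533.33333333 C/mm
CR = 2533.33333333 * 1685 = 4268666.67 C/s


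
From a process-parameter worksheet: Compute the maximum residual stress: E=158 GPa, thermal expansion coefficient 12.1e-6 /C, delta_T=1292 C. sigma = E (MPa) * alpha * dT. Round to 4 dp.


sigma = 158*1000 * 12.1e-6 * 1292 = 2470.0456 MPa


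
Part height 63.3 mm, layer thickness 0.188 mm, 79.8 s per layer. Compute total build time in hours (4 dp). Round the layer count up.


Layers = ceil(63.3/0.188) = 337
t = 337 * 79.8 / 3600 = 7.4702 hrs


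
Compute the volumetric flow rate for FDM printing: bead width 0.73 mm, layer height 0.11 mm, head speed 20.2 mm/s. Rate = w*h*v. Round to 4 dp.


Rate = 0.73 * 0.11 * 20.2 = 1.6221 mm^3/s


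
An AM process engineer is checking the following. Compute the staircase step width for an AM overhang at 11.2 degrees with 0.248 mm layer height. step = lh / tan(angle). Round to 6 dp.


step = 0.248 / tan(11.2) = 1.252492 mm


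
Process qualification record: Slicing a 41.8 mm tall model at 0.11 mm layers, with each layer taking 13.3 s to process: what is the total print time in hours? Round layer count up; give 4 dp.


Layers = ceil(41.8/0.11) = 380
t = 380 * 13.3 / 3600 = 1.4039 hrs


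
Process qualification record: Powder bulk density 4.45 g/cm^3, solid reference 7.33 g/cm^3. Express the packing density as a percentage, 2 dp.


Packing = (4.45/7.33)*100 = 60.71 %


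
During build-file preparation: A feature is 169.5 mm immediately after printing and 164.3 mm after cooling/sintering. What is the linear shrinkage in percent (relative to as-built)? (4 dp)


Shrinkage = ((169.5-164.3)/169.5)*100 = 3.0678 %


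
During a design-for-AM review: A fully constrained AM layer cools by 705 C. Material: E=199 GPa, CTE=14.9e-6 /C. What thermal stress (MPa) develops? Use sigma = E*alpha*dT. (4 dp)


sigma = 199*1000 * 14.9e-6 * 705 = 2090.3955 MPa


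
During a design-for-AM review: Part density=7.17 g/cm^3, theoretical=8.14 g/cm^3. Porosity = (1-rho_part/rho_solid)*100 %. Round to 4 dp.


Porosity = (1-7.17/8.14)*100 = 11.9165 %


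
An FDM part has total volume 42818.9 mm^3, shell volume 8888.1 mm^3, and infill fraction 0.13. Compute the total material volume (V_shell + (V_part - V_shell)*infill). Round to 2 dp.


V_infill = (42818.9 - 8888.1) * 0.13 = 4411.0
V_total = 8888.1 + 4411.0 = 13299.1 mm^3


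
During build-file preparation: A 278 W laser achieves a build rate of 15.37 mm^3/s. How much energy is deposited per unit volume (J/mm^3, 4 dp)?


SE = 278 / 15.37 = 18.0872 J/mm^3


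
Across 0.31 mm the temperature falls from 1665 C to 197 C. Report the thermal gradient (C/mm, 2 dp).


G = (1665-197)/0.31 = 4735.48 C/mm


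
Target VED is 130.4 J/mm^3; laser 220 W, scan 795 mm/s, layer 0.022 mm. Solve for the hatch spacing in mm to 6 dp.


h = 220 / (130.4*795*0.022) = 0.096462 mm


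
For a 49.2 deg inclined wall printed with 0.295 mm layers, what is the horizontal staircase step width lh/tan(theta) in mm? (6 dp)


step = 0.295 / tan(49.2) = 0.254637 mm


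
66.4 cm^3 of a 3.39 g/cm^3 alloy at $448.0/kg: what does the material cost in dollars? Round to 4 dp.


Mass = 66.4*3.39/1000 = 0.225096 kg
Cost = 0.225096 * 448.0 = 100.843 $


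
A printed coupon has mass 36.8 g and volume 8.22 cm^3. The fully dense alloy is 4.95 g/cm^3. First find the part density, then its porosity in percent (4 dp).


rho_part = 36.8 / 8.22 = 4.47688564 g/cm^3
Porosity = (1 - 4.47688564/4.95)*100 = 9.5579 %


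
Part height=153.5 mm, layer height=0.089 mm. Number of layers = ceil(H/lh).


Layers = ceil(153.5/0.089) = 1725


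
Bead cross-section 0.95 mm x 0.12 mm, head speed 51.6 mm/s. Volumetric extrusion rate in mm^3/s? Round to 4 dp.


Rate = 0.95 * 0.12 * 51.6 = 5.8824 mm^3/s


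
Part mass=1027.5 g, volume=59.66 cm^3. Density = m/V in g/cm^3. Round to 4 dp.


rho = 1027.5 / 59.66 = 17.2226 g/cm^3


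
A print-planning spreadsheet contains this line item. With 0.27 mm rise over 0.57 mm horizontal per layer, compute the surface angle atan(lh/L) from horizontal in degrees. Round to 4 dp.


angle = atan(0.27/0.57) = 25.3462 degrees


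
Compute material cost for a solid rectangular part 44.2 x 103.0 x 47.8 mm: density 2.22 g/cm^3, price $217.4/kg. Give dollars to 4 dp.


V = 44.2 * 103.0 * 47.8 = 217614.28 mm^3 = 217.61428 cm^3
Mass = 217.61428 * 2.22 / 1000 = 0.4831037 kg
Cost = 0.4831037 * 217.4 = 105.0267 $


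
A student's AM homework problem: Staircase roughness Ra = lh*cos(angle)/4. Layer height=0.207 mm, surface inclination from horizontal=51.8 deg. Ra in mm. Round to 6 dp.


Ra = 0.207 * cos(51.8) / 4 = 0.032003 mm


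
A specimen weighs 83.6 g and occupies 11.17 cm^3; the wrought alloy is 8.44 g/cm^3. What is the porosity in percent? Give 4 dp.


rho_part = 83.6 / 11.17 = 7.48433303 g/cm^3
Porosity = (1 - 7.48433303/8.44)*100 = 11.3231 %


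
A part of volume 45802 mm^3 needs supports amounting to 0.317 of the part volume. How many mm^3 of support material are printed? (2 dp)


V_support = 45802 * 0.317 = 14519.23 mm^3


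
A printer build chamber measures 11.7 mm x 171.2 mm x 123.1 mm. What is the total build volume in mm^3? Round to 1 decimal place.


V = 11.7 * 171.2 * 123.1 = 246574.2 mm^3


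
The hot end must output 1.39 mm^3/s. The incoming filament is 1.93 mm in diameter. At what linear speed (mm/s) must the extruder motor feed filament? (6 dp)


A = pi*(1.93/2)^2 = 2.92553
v = 1.39 / 2.92553 = 0.475128 mm/s


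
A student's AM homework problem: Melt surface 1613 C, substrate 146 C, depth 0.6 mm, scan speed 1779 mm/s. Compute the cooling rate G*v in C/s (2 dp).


G = (1613-146)/0.6 = 2445.0 C/mm
CR = 2445.0 * 1779 = 4349655.0 C/s


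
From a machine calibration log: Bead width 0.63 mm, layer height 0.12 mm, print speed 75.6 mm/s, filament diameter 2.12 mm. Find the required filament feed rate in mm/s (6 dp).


Q = 0.63 * 0.12 * 75.6 = 5.71536 mm^3/s
A_fil = pi*(2.12/2)^2 = 3.52989351 mm^2
v_feed = 5.71536 / 3.52989351 = 1.619131 mm/s


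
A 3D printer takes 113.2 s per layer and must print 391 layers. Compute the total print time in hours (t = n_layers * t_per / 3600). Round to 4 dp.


t = 391 * 113.2 / 3600 = 12.2948 hrs


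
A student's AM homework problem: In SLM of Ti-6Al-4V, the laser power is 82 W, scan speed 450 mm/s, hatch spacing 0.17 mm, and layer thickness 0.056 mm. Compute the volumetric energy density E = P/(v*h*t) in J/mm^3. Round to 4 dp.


E = 82 / (450*0.17*0.056) = 19.141 J/mm^3


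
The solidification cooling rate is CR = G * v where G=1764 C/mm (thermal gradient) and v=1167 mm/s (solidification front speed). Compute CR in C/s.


CR = 1764 * 1167 = 2058588 C/s


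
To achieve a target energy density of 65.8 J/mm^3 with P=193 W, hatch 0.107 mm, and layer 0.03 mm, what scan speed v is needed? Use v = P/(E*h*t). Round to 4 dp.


v = 193 / (65.8*0.107*0.03) = 913.7479 mm/s


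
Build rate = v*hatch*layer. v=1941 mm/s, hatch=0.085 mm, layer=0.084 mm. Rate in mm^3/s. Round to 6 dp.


Rate = 1941 * 0.085 * 0.084 = 13.85874 mm^3/s


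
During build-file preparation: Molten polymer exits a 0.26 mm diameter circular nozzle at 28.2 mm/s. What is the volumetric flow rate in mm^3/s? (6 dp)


A = pi*(0.26/2)^2 = 0.05309292 mm^2
Q = 0.05309292 * 28.2 = 1.49722 mm^3/s


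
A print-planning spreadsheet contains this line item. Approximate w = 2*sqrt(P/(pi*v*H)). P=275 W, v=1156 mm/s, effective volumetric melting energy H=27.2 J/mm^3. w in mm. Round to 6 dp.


w = 2*sqrt(275/(pi*1156*27.2)) = 0.105526 mm


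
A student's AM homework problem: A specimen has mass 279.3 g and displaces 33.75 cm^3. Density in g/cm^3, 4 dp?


rho = 279.3 / 33.75 = 8.2756 g/cm^3


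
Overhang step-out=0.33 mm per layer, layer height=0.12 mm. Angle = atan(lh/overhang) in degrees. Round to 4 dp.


angle = atan(0.12/0.33) = 19.9831 degrees


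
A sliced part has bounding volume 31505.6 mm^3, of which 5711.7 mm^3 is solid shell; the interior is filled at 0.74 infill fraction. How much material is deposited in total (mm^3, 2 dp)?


V_infill = (31505.6 - 5711.7) * 0.74 = 19087.49
V_total = 5711.7 + 19087.49 = 24799.19 mm^3


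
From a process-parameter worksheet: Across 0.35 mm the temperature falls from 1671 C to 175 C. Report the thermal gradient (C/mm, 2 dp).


G = (1671-175)/0.35 = 4274.29 C/mm


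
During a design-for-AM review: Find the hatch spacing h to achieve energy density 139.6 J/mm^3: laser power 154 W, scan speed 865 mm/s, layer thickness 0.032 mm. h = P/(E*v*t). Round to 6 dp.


h = 154 / (139.6*865*0.032) = 0.039854 mm


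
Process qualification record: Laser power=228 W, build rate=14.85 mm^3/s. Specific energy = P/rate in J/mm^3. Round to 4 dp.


SE = 228 / 14.85 = 15.3535 J/mm^3


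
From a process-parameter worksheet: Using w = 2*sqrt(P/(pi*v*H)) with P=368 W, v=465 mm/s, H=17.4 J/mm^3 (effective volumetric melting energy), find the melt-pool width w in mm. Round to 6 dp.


w = 2*sqrt(368/(pi*465*17.4)) = 0.240646 mm


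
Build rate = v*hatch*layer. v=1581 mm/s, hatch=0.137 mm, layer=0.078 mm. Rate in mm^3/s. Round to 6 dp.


Rate = 1581 * 0.137 * 0.078 = 16.894566 mm^3/s


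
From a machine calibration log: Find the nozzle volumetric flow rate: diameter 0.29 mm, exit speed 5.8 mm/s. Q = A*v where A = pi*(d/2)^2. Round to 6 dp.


A = pi*(0.29/2)^2 = 0.06605199 mm^2
Q = 0.06605199 * 5.8 = 0.383102 mm^3/s


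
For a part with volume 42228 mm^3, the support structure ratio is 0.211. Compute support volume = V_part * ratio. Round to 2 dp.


V_support = 42228 * 0.211 = 8910.11 mm^3


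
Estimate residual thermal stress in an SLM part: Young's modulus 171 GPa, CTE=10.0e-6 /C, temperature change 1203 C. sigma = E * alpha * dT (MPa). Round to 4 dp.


sigma = 171*1000 * 10.0e-6 * 1203 = 2057.13 MPa


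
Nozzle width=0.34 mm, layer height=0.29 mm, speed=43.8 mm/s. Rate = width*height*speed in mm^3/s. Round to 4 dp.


Rate = 0.34 * 0.29 * 43.8 = 4.3187 mm^3/s


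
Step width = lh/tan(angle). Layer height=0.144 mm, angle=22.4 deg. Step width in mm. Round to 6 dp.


step = 0.144 / tan(22.4) = 0.34937 mm


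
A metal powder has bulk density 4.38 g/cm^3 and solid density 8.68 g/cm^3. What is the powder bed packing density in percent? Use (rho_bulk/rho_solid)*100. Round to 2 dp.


Packing = (4.38/8.68)*100 = 50.46 %


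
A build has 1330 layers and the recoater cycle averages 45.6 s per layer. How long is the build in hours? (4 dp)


t = 1330 * 45.6 / 3600 = 16.8467 hrs


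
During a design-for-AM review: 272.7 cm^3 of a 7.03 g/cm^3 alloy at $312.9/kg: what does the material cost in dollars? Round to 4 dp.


Mass = 272.7*7.03/1000 = 1.917081 kg
Cost = 1.917081 * 312.9 = 599.8546 $


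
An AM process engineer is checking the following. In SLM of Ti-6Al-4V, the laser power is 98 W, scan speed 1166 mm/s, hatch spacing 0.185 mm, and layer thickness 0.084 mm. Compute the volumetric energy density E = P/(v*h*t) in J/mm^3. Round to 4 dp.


E = 98 / (1166*0.185*0.084) = 5.4085 J/mm^3


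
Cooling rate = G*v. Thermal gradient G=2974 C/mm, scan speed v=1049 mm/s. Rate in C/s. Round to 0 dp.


CR = 2974 * 1049 = 3119726 C/s


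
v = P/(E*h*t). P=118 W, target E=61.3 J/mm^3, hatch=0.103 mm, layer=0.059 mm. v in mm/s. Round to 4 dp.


v = 118 / (61.3*0.103*0.059) = 316.7614 mm/s


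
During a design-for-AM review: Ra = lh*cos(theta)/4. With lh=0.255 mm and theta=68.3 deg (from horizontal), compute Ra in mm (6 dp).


Ra = 0.255 * cos(68.3) / 4 = 0.023571 mm


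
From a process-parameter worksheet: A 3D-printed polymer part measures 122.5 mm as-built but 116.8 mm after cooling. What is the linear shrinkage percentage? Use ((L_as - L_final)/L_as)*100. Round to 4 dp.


Shrinkage = ((122.5-116.8)/122.5)*100 = 4.6531 %


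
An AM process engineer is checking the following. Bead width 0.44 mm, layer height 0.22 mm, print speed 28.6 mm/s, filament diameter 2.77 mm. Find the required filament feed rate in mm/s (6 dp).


Q = 0.44 * 0.22 * 28.6 = 2.76848 mm^3/s
A_fil = pi*(2.77/2)^2 = 6.02628157 mm^2
v_feed = 2.76848 / 6.02628157 = 0.459401 mm/s


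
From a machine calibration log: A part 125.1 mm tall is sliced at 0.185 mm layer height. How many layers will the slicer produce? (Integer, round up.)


Layers = ceil(125.1/0.185) = 677


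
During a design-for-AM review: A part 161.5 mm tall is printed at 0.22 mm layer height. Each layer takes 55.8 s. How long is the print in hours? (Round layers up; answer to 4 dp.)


Layers = ceil(161.5/0.22) = 735
t = 735 * 55.8 / 3600 = 11.3925 hrs


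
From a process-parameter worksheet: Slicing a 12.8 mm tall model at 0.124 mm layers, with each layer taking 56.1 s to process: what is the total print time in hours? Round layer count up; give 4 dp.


Layers = ceil(12.8/0.124) = 104
t = 104 * 56.1 / 3600 = 1.6207 hrs


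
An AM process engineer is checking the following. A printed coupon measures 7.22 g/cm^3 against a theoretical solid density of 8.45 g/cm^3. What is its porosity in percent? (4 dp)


Porosity = (1-7.22/8.45)*100 = 14.5562 %


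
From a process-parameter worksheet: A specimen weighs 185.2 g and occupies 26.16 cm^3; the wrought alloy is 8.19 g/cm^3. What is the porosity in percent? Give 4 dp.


rho_part = 185.2 / 26.16 = 7.0795107 g/cm^3
Porosity = (1 - 7.0795107/8.19)*100 = 13.5591 %


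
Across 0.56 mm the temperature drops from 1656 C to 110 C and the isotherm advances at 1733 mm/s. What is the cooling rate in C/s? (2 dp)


G = (1656-110)/0.56 = 2760.71428571 C/mm
CR = 2760.71428571 * 1733 = 4784317.86 C/s


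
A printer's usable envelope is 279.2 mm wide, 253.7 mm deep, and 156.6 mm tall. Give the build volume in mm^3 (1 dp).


V = 279.2 * 253.7 * 156.6 = 11092454.1 mm^3


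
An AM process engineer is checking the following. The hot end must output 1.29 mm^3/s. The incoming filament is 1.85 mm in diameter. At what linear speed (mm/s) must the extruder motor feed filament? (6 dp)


A = pi*(1.85/2)^2 = 2.688025
v = 1.29 / 2.688025 = 0.479906 mm/s


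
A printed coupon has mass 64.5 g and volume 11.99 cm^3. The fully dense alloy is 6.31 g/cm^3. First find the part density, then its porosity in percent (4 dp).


rho_part = 64.5 / 11.99 = 5.3794829 g/cm^3
Porosity = (1 - 5.3794829/6.31)*100 = 14.7467 %


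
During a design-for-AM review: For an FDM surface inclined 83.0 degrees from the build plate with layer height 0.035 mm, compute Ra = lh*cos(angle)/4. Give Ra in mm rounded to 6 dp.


Ra = 0.035 * cos(83.0) / 4 = 0.001066 mm


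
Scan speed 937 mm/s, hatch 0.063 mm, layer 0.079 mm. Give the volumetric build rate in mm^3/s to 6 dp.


Rate = 937 * 0.063 * 0.079 = 4.663449 mm^3/s


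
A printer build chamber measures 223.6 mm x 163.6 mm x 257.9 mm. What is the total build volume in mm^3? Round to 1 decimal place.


V = 223.6 * 163.6 * 257.9 = 9434229.6 mm^3


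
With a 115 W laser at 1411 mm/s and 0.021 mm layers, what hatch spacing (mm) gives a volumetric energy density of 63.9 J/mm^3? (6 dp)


h = 115 / (63.9*1411*0.021) = 0.060737 mm


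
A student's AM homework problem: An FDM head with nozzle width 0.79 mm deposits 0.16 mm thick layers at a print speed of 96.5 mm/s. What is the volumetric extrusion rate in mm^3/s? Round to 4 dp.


Rate = 0.79 * 0.16 * 96.5 = 12.1976 mm^3/s


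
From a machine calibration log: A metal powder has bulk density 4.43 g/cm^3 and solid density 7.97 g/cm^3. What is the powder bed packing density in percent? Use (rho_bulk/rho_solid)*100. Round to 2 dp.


Packing = (4.43/7.97)*100 = 55.58 %


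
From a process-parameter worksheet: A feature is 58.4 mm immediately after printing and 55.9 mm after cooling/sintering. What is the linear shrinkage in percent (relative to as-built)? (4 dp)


Shrinkage = ((58.4-55.9)/58.4)*100 = 4.2808 %


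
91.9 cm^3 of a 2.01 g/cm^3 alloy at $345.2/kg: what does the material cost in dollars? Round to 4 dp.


Mass = 91.9*2.01/1000 = 0.184719 kg
Cost = 0.184719 * 345.2 = 63.765 $


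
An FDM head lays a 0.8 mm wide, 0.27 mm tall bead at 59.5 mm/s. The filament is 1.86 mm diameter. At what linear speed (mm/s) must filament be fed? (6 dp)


Q = 0.8 * 0.27 * 59.5 = 12.852 mm^3/s
A_fil = pi*(1.86/2)^2 = 2.71716349 mm^2
v_feed = 12.852 / 2.71716349 = 4.729933 mm/s


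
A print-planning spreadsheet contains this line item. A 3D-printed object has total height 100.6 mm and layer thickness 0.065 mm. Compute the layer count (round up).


Layers = ceil(100.6/0.065) = 1548


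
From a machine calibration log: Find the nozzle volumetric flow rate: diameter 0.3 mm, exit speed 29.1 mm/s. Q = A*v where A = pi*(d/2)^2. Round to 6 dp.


A = pi*(0.3/2)^2 = 0.07068583 mm^2
Q = 0.07068583 * 29.1 = 2.056958 mm^3/s


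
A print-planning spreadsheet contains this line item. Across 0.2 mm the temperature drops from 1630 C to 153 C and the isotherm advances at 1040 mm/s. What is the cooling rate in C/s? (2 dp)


G = (1630-153)/0.2 = 7385.0 C/mm
CR = 7385.0 * 1040 = 7680400.0 C/s


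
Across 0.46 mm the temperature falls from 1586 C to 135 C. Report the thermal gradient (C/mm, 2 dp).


G = (1586-135)/0.46 = 3154.35 C/mm


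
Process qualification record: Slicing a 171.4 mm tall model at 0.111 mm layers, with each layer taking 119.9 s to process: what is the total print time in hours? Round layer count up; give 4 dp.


Layers = ceil(171.4/0.111) = 1545
t = 1545 * 119.9 / 3600 = 51.4571 hrs


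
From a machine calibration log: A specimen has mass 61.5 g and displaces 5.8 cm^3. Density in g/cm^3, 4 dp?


rho = 61.5 / 5.8 = 10.6034 g/cm^3


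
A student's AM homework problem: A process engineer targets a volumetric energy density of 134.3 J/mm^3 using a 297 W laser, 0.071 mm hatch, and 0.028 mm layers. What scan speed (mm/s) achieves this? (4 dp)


v = 297 / (134.3*0.071*0.028) = 1112.4079 mm/s


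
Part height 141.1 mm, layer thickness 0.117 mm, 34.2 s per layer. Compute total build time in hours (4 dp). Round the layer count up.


Layers = ceil(141.1/0.117) = 1206
t = 1206 * 34.2 / 3600 = 11.457 hrs


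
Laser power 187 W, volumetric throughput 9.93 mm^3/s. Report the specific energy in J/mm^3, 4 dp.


SE = 187 / 9.93 = 18.8318 J/mm^3


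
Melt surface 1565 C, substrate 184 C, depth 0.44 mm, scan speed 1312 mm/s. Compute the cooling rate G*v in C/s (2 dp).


G = (1565-184)/0.44 = 3138.63636364 C/mm
CR = 3138.63636364 * 1312 = 4117890.91 C/s


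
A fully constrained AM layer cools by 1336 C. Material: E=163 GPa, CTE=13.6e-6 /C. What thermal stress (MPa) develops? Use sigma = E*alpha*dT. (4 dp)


sigma = 163*1000 * 13.6e-6 * 1336 = 2961.6448 MPa


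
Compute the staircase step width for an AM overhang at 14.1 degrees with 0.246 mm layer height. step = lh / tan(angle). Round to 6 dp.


step = 0.246 / tan(14.1) = 0.979367 mm


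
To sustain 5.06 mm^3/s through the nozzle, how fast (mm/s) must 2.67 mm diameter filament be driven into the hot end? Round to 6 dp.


A = pi*(2.67/2)^2 = 5.599025
v = 5.06 / 5.599025 = 0.903729 mm/s


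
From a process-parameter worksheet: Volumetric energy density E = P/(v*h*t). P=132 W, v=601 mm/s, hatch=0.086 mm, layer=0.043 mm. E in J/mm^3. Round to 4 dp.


E = 132 / (601*0.086*0.043) = 59.3926 J/mm^3


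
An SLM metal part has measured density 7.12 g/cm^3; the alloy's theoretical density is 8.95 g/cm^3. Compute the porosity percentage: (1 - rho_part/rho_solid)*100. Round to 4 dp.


Porosity = (1-7.12/8.95)*100 = 20.4469 %


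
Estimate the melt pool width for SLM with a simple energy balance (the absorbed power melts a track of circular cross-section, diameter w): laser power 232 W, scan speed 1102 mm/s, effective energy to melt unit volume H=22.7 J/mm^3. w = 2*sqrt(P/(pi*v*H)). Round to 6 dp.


w = 2*sqrt(232/(pi*1102*22.7)) = 0.108666 mm


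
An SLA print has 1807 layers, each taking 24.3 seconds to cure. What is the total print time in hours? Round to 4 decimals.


t = 1807 * 24.3 / 3600 = 12.1973 hrs


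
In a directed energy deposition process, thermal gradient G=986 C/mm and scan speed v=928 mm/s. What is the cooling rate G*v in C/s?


CR = 986 * 928 = 915008 C/s


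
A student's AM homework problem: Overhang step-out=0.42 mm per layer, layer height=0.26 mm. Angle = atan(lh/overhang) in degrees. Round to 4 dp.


angle = atan(0.26/0.42) = 31.7595 degrees


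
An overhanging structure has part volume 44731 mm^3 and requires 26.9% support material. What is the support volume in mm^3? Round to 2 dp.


V_support = 44731 * 0.269 = 12032.64 mm^3


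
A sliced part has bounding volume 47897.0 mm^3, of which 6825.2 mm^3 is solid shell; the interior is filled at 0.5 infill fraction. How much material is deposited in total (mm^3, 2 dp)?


V_infill = (47897.0 - 6825.2) * 0.5 = 20535.9
V_total = 6825.2 + 20535.9 = 27361.1 mm^3


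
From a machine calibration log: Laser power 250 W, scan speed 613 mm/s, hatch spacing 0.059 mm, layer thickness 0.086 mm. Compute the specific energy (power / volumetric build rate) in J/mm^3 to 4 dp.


Build rate = 613 * 0.059 * 0.086 = 3.110362 mm^3/s
SE = 250 / 3.110362 = 80.3765 J/mm^3


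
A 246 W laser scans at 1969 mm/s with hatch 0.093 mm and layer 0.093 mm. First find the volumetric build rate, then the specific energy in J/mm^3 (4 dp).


Build rate = 1969 * 0.093 * 0.093 = 17.029881 mm^3/s
SE = 246 / 17.029881 = 14.4452 J/mm^3


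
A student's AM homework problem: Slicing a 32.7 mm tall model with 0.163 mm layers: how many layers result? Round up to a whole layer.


Layers = ceil(32.7/0.163) = 201


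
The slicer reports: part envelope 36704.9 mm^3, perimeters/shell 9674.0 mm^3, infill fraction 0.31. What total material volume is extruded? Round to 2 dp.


V_infill = (36704.9 - 9674.0) * 0.31 = 8379.58
V_total = 9674.0 + 8379.58 = 18053.58 mm^3


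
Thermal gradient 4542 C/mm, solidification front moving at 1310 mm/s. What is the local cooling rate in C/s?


CR = 4542 * 1310 = 5950020 C/s


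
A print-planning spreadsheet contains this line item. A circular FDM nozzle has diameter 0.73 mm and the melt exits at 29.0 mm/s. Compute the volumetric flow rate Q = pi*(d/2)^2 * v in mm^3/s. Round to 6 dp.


A = pi*(0.73/2)^2 = 0.41853868 mm^2
Q = 0.41853868 * 29.0 = 12.137622 mm^3/s


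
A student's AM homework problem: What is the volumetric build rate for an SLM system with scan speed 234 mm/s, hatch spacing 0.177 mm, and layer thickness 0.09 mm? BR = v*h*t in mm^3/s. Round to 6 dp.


Rate = 234 * 0.177 * 0.09 = 3.72762 mm^3/s


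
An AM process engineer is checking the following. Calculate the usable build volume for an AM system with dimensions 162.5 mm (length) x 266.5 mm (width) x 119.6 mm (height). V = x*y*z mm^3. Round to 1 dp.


V = 162.5 * 266.5 * 119.6 = 5179427.5 mm^3


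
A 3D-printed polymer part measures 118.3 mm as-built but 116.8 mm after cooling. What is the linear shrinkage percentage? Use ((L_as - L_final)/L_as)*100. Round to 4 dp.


Shrinkage = ((118.3-116.8)/118.3)*100 = 1.268 %


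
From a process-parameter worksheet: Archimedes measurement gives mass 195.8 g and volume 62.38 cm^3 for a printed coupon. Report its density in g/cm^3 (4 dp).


rho = 195.8 / 62.38 = 3.1388 g/cm^3


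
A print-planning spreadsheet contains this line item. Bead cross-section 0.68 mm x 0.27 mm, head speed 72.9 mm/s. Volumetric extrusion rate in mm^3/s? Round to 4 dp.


Rate = 0.68 * 0.27 * 72.9 = 13.3844 mm^3/s


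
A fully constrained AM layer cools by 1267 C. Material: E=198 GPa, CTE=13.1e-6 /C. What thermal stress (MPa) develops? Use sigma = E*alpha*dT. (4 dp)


sigma = 198*1000 * 13.1e-6 * 1267 = 3286.3446 MPa


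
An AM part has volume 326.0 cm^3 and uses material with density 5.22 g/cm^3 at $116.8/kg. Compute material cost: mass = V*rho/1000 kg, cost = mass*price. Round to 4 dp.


Mass = 326.0*5.22/1000 = 1.70172 kg
Cost = 1.70172 * 116.8 = 198.7609 $


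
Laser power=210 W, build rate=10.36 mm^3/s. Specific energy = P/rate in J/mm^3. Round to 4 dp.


SE = 210 / 10.36 = 20.2703 J/mm^3


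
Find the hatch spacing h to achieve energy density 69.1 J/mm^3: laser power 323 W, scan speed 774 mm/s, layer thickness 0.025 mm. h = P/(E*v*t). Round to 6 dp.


h = 323 / (69.1*774*0.025) = 0.24157 mm


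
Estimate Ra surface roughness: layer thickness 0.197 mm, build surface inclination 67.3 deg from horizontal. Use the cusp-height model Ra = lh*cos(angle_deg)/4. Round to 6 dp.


Ra = 0.197 * cos(67.3) / 4 = 0.019006 mm


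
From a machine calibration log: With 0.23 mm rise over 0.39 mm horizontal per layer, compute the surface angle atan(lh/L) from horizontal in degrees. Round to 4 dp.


angle = atan(0.23/0.39) = 30.5297 degrees


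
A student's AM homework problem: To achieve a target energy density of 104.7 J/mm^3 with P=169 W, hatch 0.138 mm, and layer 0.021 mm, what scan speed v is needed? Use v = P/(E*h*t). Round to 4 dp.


v = 169 / (104.7*0.138*0.021) = 556.9826 mm/s


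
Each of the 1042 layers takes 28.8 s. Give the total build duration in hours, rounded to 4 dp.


t = 1042 * 28.8 / 3600 = 8.336 hrs


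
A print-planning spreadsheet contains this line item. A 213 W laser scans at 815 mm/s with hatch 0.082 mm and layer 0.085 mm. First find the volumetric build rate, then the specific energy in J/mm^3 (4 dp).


Build rate = 815 * 0.082 * 0.085 = 5.68055 mm^3/s
SE = 213 / 5.68055 = 37.4964 J/mm^3


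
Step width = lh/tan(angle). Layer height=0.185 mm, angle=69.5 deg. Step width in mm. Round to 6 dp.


step = 0.185 / tan(69.5) = 0.069169 mm


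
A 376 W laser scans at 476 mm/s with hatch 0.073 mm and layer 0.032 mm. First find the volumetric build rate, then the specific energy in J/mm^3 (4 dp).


Build rate = 476 * 0.073 * 0.032 = 1.111936 mm^3/s
SE = 376 / 1.111936 = 338.149 J/mm^3


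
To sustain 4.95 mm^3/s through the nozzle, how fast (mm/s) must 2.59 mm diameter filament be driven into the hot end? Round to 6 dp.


A = pi*(2.59/2)^2 = 5.268529
v = 4.95 / 5.268529 = 0.939541 mm/s


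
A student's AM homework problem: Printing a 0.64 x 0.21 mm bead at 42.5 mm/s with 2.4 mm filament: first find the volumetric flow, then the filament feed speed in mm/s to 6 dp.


Q = 0.64 * 0.21 * 42.5 = 5.712 mm^3/s
A_fil = pi*(2.4/2)^2 = 4.52389342 mm^2
v_feed = 5.712 / 4.52389342 = 1.262629 mm/s


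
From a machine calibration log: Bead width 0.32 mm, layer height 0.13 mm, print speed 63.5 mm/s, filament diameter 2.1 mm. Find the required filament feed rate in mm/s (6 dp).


Q = 0.32 * 0.13 * 63.5 = 2.6416 mm^3/s
A_fil = pi*(2.1/2)^2 = 3.4636059 mm^2
v_feed = 2.6416 / 3.4636059 = 0.762673 mm/s


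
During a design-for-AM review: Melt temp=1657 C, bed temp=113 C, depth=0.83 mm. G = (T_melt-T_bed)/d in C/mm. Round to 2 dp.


G = (1657-113)/0.83 = 1860.24 C/mm


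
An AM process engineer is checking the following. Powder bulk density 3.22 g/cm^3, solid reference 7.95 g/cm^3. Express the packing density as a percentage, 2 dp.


Packing = (3.22/7.95)*100 = 40.5 %


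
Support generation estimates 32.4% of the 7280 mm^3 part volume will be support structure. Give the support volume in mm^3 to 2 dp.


V_support = 7280 * 0.324 = 2358.72 mm^3


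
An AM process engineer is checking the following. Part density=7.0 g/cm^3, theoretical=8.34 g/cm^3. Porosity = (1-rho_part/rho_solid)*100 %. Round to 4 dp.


Porosity = (1-7.0/8.34)*100 = 16.0671 %


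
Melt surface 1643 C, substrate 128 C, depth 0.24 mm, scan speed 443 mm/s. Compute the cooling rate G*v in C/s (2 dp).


G = (1643-128)/0.24 = 6312.5 C/mm
CR = 6312.5 * 443 = 2796437.5 C/s


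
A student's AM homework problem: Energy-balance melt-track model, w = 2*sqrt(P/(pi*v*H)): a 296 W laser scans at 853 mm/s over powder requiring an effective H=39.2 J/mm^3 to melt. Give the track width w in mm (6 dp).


w = 2*sqrt(296/(pi*853*39.2)) = 0.106165 mm


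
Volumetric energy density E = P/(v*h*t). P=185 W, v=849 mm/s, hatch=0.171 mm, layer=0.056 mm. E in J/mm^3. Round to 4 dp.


E = 185 / (849*0.171*0.056) = 22.7552 J/mm^3


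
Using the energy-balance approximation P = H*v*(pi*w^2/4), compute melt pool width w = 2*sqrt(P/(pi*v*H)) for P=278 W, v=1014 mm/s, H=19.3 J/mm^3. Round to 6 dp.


w = 2*sqrt(278/(pi*1014*19.3)) = 0.134487 mm


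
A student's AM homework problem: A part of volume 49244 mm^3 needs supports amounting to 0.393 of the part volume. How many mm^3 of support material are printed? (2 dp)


V_support = 49244 * 0.393 = 19352.89 mm^3


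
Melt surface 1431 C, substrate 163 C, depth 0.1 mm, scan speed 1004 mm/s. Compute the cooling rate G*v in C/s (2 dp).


G = (1431-163)/0.1 = 12680.0 C/mm
CR = 12680.0 * 1004 = 12730720.0 C/s


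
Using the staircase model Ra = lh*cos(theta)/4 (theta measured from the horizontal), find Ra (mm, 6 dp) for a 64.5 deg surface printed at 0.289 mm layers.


Ra = 0.289 * cos(64.5) / 4 = 0.031104 mm


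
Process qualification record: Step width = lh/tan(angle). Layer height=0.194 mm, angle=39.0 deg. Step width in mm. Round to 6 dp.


step = 0.194 / tan(39.0) = 0.23957 mm


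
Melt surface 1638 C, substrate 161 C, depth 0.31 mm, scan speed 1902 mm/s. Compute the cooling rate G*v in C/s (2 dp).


G = (1638-161)/0.31 = 4764.51612903 C/mm
CR = 4764.51612903 * 1902 = 9062109.68 C/s


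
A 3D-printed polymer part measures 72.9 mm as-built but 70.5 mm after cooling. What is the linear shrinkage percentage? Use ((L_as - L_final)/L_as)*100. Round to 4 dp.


Shrinkage = ((72.9-70.5)/72.9)*100 = 3.2922 %


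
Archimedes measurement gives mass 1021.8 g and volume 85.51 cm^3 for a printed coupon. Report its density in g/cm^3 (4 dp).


rho = 1021.8 / 85.51 = 11.9495 g/cm^3


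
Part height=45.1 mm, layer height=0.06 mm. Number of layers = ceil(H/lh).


Layers = ceil(45.1/0.06) = 752


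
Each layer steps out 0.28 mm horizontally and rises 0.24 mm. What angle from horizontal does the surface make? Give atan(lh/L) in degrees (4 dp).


angle = atan(0.24/0.28) = 40.6013 degrees


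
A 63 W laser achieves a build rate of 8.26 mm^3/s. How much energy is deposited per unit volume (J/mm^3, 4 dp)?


SE = 63 / 8.26 = 7.6271 J/mm^3


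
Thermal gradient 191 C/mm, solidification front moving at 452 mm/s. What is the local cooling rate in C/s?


CR = 191 * 452 = 86332 C/s


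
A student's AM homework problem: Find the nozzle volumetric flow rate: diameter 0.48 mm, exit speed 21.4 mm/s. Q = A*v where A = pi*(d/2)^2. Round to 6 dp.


A = pi*(0.48/2)^2 = 0.18095574 mm^2
Q = 0.18095574 * 21.4 = 3.872453 mm^3/s


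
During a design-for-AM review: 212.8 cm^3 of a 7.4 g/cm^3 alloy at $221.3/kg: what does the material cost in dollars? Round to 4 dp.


Mass = 212.8*7.4/1000 = 1.57472 kg
Cost = 1.57472 * 221.3 = 348.4855 $


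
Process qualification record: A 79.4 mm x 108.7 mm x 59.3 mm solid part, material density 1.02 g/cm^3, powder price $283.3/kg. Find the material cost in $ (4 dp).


V = 79.4 * 108.7 * 59.3 = 511805.254 mm^3 = 511.805254 cm^3
Mass = 511.805254 * 1.02 / 1000 = 0.52204136 kg
Cost = 0.52204136 * 283.3 = 147.8943 $


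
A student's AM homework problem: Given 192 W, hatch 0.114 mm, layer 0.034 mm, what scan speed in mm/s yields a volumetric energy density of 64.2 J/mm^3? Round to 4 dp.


v = 192 / (64.2*0.114*0.034) = 771.5826 mm/s


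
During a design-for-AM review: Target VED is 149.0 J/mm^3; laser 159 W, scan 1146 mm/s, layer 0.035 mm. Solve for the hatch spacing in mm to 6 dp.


h = 159 / (149.0*1146*0.035) = 0.026605 mm


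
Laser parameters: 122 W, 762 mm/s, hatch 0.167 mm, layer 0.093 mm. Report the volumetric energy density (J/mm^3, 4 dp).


E = 122 / (762*0.167*0.093) = 10.3087 J/mm^3


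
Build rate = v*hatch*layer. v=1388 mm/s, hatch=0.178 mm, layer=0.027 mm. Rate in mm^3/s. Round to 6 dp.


Rate = 1388 * 0.178 * 0.027 = 6.670728 mm^3/s


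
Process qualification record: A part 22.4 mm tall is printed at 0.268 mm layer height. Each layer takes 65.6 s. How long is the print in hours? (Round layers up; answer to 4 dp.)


Layers = ceil(22.4/0.268) = 84
t = 84 * 65.6 / 3600 = 1.5307 hrs


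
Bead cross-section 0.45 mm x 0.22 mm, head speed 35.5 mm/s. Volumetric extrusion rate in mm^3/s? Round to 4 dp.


Rate = 0.45 * 0.22 * 35.5 = 3.5145 mm^3/s


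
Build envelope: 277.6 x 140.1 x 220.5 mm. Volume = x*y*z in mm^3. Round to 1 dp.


V = 277.6 * 140.1 * 220.5 = 8575633.1 mm^3


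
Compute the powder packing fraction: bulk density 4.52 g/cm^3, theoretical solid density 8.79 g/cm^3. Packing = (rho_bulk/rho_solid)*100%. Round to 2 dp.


Packing = (4.52/8.79)*100 = 51.42 %


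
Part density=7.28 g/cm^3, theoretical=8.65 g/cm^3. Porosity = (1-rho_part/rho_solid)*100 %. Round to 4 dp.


Porosity = (1-7.28/8.65)*100 = 15.8382 %


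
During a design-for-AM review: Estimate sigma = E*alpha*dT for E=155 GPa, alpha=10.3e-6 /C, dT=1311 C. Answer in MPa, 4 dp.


sigma = 155*1000 * 10.3e-6 * 1311 = 2093.0115 MPa


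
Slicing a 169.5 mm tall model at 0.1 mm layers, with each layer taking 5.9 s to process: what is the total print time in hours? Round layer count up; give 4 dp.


Layers = ceil(169.5/0.1) = 1695
t = 1695 * 5.9 / 3600 = 2.7779 hrs


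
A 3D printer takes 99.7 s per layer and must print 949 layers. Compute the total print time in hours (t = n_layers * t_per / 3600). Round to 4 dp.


t = 949 * 99.7 / 3600 = 26.282 hrs


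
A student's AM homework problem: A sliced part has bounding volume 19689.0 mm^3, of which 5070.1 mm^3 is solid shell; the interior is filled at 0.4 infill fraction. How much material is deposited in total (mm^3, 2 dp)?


V_infill = (19689.0 - 5070.1) * 0.4 = 5847.56
V_total = 5070.1 + 5847.56 = 10917.66 mm^3


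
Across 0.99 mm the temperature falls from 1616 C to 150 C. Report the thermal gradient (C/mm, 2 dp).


G = (1616-150)/0.99 = 1480.81 C/mm


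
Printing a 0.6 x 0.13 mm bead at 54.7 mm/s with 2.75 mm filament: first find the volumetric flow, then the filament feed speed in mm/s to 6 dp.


Q = 0.6 * 0.13 * 54.7 = 4.2666 mm^3/s
A_fil = pi*(2.75/2)^2 = 5.93957361 mm^2
v_feed = 4.2666 / 5.93957361 = 0.718334 mm/s


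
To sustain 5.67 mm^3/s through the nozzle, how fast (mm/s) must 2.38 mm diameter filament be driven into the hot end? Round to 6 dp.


A = pi*(2.38/2)^2 = 4.448809
v = 5.67 / 4.448809 = 1.274498 mm/s


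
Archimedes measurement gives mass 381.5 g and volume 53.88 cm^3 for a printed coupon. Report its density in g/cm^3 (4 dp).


rho = 381.5 / 53.88 = 7.0805 g/cm^3


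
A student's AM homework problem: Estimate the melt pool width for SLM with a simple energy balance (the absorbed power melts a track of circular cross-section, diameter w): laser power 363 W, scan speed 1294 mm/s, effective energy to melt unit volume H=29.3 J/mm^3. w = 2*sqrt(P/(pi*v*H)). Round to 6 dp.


w = 2*sqrt(363/(pi*1294*29.3)) = 0.11041 mm


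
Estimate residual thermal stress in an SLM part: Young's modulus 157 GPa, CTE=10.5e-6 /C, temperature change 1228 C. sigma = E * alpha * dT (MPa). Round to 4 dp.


sigma = 157*1000 * 10.5e-6 * 1228 = 2024.358 MPa


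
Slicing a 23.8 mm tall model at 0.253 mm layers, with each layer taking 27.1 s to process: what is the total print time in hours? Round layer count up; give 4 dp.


Layers = ceil(23.8/0.253) = 95
t = 95 * 27.1 / 3600 = 0.7151 hrs


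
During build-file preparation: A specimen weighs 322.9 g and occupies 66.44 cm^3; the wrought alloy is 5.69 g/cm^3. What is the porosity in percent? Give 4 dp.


rho_part = 322.9 / 66.44 = 4.86002408 g/cm^3
Porosity = (1 - 4.86002408/5.69)*100 = 14.5866 %


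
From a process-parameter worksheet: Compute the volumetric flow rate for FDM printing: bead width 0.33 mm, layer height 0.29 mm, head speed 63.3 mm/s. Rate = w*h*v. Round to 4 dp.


Rate = 0.33 * 0.29 * 63.3 = 6.0578 mm^3/s


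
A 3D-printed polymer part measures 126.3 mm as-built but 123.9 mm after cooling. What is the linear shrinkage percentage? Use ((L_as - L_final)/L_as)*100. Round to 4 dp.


Shrinkage = ((126.3-123.9)/126.3)*100 = 1.9002 %


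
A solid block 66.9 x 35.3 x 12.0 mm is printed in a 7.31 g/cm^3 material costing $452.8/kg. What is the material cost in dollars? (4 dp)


V = 66.9 * 35.3 * 12.0 = 28338.84 mm^3 = 28.33884 cm^3
Mass = 28.33884 * 7.31 / 1000 = 0.20715692 kg
Cost = 0.20715692 * 452.8 = 93.8007 $


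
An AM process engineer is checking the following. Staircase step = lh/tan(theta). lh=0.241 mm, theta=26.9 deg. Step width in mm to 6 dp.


step = 0.241 / tan(26.9) = 0.475037 mm


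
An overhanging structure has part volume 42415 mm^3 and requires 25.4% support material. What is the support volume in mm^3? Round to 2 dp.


V_support = 42415 * 0.254 = 10773.41 mm^3


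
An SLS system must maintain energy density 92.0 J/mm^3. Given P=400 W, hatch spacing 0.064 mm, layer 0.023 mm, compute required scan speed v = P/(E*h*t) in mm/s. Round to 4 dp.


v = 400 / (92.0*0.064*0.023) = 2953.6862 mm/s


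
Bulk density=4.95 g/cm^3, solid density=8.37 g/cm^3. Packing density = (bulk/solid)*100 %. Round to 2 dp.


Packing = (4.95/8.37)*100 = 59.14 %


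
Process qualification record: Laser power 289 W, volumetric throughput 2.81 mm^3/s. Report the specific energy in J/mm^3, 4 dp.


SE = 289 / 2.81 = 102.847 J/mm^3


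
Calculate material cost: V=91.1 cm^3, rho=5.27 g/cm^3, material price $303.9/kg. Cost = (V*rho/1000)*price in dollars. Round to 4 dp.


Mass = 91.1*5.27/1000 = 0.480097 kg
Cost = 0.480097 * 303.9 = 145.9015 $


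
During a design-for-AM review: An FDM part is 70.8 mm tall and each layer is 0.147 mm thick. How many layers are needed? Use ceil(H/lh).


Layers = ceil(70.8/0.147) = 482
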